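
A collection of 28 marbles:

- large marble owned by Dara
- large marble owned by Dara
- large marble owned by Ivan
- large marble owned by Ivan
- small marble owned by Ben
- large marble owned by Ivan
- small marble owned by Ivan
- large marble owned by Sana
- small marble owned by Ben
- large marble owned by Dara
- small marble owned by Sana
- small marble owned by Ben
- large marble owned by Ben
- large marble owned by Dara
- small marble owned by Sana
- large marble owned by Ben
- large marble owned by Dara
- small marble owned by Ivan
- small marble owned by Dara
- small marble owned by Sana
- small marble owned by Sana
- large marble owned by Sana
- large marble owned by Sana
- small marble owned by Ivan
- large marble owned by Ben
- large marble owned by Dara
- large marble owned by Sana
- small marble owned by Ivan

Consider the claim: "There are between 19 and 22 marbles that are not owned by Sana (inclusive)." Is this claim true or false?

Count of marbles that are not owned by Sana: 20.
The claim requires 19 ≤ 20 ≤ 22, which holds.

True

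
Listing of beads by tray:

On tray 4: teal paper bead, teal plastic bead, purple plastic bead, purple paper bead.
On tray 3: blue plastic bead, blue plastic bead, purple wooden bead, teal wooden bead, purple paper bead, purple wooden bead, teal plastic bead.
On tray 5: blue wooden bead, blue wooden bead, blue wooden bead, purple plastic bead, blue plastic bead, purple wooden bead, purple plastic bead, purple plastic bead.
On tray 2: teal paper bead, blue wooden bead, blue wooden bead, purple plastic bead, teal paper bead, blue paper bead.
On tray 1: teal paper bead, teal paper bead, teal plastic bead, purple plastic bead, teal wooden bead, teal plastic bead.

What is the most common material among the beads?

Counts by material: plastic 13, wooden 10, paper 8.
The maximum is 13, held uniquely by plastic.

plastic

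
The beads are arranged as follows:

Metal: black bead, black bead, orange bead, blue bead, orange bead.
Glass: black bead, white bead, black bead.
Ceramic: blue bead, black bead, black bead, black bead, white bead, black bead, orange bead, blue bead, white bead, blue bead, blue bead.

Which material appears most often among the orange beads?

Counts by material (restricted to orange beads): metal 2, ceramic 1.
The maximum is 2, held uniquely by metal.

metal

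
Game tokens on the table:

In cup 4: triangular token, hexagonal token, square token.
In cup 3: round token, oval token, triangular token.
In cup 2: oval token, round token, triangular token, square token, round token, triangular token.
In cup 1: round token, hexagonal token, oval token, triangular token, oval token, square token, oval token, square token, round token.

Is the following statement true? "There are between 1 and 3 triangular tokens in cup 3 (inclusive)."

triangular tokens in cup 3: 1.
The claim requires 1 ≤ 1 ≤ 3, which holds.

True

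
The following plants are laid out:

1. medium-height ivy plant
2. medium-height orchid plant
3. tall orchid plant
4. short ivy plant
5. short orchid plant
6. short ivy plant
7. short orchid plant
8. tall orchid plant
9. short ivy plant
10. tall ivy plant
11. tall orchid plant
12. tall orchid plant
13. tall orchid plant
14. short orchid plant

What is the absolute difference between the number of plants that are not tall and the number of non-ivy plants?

1

plants that are not tall: 8. non-ivy plants: 9.
|8 − 9| = 9 − 8 = 1.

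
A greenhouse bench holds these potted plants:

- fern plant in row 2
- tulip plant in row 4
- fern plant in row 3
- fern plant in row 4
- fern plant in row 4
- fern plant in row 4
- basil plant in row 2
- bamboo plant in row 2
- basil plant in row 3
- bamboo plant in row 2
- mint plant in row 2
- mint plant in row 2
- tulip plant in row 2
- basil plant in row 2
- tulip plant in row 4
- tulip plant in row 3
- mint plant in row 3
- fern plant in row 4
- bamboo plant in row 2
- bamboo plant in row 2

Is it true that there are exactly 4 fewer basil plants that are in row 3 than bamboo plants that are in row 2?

|basil plants in row 3| = 1.
|bamboo plants in row 2| = 4.
The claim requires 4 − 1 (= 3) to equal 4, which does not hold.

False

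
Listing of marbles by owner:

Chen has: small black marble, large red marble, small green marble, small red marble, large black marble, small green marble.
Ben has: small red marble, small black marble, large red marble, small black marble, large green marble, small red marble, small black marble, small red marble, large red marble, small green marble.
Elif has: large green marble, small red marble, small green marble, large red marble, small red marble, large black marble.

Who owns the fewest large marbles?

Chen

Counts by owner (restricted to large marbles): Elif→3, Ben→3, Chen→2.
The minimum is 2, held uniquely by Chen.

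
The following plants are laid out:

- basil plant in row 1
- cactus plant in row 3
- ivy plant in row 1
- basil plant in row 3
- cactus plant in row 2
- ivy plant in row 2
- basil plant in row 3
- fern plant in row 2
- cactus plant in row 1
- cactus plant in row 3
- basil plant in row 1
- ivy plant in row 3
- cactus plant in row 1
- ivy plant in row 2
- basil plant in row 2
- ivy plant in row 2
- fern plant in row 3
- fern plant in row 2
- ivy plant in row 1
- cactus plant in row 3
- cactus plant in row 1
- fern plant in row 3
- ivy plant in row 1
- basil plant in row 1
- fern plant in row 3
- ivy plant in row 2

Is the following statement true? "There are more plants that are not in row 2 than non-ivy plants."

There are 18 plants that are not in row 2.
There are 18 non-ivy plants.
The claim requires 18 > 18, which does not hold.

False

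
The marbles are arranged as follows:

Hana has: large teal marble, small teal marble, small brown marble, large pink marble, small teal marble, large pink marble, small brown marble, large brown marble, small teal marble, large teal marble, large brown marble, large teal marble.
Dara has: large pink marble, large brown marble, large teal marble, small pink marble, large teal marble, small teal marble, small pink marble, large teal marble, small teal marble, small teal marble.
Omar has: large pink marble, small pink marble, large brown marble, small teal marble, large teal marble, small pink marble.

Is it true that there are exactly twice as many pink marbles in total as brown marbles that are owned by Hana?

True

pink marbles: 8.
brown marbles owned by Hana: 4.
The claim requires 8 = 2 × 4 = 8, which holds.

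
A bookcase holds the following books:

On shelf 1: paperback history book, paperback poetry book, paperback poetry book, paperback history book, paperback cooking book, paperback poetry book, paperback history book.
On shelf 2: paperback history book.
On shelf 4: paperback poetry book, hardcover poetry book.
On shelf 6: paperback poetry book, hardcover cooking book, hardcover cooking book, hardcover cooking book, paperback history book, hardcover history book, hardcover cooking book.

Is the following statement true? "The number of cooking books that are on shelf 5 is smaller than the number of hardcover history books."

There are 0 cooking books on shelf 5.
There is 1 hardcover history book.
The claim requires 0 < 1, which holds.

True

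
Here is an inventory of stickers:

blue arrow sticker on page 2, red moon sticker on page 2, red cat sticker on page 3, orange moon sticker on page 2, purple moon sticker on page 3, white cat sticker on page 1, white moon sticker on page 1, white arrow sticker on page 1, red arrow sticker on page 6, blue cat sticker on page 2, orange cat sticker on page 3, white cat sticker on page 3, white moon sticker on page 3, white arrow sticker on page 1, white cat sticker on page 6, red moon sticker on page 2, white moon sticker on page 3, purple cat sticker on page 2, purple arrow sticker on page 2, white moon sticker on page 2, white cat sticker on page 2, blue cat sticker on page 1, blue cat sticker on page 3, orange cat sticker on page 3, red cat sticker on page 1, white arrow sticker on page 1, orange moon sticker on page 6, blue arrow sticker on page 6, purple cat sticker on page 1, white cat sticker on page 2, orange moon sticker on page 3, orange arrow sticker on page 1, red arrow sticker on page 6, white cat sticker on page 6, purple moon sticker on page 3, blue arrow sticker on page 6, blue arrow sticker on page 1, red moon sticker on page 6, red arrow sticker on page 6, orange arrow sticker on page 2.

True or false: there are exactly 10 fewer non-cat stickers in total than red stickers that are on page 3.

False

There are 25 non-cat stickers.
There is 1 red sticker on page 3.
The claim requires 1 − 25 (= -24) to equal 10, which does not hold.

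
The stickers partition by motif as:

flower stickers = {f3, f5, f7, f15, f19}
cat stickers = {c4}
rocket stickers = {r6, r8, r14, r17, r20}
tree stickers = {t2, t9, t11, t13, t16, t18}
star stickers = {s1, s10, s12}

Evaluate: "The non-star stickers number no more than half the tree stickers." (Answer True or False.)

|non-star stickers| = 17.
|tree stickers| = 6.
The claim requires 2 × 17 = 34 ≤ 6, which does not hold.

False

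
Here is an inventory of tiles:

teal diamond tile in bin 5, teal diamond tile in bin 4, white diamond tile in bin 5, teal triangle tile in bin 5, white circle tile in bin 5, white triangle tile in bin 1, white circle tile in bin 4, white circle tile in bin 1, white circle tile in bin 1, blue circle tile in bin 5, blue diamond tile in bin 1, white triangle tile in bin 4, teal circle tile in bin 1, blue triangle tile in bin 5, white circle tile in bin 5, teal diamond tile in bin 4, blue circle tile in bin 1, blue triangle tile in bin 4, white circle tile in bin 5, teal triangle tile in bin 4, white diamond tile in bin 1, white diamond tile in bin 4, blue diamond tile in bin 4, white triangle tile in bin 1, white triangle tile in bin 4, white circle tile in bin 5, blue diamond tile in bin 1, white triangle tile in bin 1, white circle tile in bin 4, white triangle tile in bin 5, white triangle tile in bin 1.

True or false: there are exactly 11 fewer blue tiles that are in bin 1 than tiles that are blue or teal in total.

blue tiles in bin 1: 3.
tiles that are blue or teal: 13.
The claim requires 13 − 3 (= 10) to equal 11, which does not hold.

False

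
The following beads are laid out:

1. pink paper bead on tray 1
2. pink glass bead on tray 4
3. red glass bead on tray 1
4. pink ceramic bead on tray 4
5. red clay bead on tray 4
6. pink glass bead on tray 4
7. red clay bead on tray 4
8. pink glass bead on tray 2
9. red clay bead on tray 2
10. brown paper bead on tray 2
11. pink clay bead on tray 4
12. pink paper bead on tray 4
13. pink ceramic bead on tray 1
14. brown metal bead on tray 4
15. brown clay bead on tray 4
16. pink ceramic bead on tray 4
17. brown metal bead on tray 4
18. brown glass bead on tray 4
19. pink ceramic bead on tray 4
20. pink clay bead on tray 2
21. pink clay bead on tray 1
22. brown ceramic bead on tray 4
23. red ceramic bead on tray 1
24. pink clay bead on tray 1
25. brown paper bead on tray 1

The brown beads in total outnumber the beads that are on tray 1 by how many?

brown beads: 7.
beads on tray 1: 7.
7 − 7 = 0.

0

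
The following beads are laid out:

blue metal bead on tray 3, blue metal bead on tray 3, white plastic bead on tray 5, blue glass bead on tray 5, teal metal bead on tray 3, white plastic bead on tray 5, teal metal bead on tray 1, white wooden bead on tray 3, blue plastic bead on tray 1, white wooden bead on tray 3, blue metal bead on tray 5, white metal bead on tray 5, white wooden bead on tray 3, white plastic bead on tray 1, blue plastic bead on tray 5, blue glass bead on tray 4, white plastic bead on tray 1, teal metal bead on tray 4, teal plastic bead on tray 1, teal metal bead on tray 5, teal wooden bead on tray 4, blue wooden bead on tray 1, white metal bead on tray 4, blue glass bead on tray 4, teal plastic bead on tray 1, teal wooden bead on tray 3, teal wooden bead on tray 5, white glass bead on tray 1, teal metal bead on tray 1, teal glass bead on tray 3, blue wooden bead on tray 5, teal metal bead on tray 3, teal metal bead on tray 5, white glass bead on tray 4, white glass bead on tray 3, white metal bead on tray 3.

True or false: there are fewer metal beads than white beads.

False

|metal beads| = 13.
|white beads| = 13.
The claim requires 13 < 13, which does not hold.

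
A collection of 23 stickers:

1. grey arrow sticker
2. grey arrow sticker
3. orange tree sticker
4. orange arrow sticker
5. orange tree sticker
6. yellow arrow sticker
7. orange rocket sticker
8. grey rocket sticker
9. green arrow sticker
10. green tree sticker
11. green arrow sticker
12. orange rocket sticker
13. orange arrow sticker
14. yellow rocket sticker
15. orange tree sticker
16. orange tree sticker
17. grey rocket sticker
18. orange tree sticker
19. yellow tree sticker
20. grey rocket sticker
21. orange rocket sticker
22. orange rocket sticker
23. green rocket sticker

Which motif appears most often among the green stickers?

Counts by motif (restricted to green stickers): arrow 2, tree 1, rocket 1.
The maximum is 2, held uniquely by arrow.

arrow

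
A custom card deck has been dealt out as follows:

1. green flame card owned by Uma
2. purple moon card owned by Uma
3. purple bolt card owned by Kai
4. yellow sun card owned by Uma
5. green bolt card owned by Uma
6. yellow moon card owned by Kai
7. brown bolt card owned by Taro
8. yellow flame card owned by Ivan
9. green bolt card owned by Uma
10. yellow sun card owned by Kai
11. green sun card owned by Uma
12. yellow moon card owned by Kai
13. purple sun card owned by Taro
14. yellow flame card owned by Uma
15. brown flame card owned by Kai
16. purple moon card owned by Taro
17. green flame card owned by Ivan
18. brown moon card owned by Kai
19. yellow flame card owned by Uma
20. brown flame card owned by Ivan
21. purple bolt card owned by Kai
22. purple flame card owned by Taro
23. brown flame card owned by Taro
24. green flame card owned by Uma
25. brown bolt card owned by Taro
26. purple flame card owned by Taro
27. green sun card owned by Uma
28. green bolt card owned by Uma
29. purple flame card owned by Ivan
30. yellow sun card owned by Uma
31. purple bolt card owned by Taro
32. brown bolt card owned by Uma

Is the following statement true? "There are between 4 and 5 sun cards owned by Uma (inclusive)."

True

Count of sun cards owned by Uma: 4.
The claim requires 4 ≤ 4 ≤ 5, which holds.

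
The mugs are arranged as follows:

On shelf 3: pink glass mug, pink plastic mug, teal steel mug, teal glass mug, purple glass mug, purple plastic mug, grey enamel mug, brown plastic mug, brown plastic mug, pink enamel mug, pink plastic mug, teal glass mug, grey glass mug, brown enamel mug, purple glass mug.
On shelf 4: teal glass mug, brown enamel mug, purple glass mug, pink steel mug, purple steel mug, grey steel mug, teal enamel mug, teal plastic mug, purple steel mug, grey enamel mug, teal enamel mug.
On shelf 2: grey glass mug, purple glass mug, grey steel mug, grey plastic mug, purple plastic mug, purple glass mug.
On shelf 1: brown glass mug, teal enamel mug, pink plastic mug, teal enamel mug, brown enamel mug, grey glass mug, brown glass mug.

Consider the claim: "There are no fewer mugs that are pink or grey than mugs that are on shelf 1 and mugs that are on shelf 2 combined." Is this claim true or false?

|mugs that are pink or grey| = 14.
mugs on shelf 1: 7; mugs on shelf 2: 6; combined: 7 + 6 = 13.
The claim requires 14 ≥ 13, which holds.

True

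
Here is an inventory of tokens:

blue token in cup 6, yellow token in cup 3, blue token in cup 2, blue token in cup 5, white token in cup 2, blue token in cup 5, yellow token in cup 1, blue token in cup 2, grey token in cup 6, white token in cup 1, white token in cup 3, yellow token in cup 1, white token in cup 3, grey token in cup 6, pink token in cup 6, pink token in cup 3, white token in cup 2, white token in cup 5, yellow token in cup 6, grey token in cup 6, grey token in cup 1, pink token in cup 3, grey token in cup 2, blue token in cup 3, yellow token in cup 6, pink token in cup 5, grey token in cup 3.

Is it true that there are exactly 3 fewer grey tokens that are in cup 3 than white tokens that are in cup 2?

There is 1 grey token in cup 3.
There are 2 white tokens in cup 2.
The claim requires 2 − 1 (= 1) to equal 3, which does not hold.

False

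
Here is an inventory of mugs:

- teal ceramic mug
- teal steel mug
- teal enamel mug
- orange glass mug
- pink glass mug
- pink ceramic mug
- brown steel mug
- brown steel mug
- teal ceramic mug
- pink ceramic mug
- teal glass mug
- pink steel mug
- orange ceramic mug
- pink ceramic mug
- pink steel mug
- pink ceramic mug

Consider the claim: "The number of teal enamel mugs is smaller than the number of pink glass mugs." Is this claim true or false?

False

teal enamel mugs: 1.
pink glass mugs: 1.
The claim requires 1 < 1, which does not hold.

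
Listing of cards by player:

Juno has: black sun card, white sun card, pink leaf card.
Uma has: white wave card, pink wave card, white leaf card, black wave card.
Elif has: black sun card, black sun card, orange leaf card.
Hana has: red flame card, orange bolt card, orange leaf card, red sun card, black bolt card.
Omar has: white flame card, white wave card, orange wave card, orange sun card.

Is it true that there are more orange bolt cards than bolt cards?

False

There is 1 orange bolt card.
There are 2 bolt cards.
The claim requires 1 > 2, which does not hold.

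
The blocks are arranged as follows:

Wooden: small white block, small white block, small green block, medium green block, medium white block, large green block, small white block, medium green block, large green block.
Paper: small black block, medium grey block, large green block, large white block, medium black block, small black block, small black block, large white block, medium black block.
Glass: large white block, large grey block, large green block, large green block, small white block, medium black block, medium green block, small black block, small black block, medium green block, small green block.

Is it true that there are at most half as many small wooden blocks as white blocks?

True

small wooden blocks: 4.
white blocks: 8.
The claim requires 2 × 4 = 8 ≤ 8, which holds.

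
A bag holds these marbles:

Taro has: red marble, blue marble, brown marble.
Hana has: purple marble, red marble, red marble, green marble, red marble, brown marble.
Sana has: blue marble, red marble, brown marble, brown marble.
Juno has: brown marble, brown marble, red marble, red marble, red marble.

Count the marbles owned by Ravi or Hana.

6

Hana: 6; Ravi: 0; together 6 + 0 = 6.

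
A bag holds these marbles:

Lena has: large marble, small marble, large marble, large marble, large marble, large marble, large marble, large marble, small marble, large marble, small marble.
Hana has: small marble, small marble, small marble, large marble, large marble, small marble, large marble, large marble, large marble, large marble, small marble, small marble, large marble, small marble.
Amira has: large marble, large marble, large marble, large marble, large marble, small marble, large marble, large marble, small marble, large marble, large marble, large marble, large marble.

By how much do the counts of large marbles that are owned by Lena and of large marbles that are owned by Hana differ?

large marbles owned by Lena: 8. large marbles owned by Hana: 7.
|8 − 7| = 8 − 7 = 1.

1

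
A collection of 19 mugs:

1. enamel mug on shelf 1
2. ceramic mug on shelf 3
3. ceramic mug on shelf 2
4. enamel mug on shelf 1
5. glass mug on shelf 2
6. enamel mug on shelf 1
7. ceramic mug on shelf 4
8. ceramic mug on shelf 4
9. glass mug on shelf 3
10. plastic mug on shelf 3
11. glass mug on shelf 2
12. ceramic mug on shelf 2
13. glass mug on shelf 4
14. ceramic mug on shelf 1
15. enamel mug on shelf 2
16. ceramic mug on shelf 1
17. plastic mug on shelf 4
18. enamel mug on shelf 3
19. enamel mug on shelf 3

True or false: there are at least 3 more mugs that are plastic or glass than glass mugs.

False

|mugs that are plastic or glass| = 6.
|glass mugs| = 4.
The claim requires 6 − 4 = 2 ≥ 3, which does not hold.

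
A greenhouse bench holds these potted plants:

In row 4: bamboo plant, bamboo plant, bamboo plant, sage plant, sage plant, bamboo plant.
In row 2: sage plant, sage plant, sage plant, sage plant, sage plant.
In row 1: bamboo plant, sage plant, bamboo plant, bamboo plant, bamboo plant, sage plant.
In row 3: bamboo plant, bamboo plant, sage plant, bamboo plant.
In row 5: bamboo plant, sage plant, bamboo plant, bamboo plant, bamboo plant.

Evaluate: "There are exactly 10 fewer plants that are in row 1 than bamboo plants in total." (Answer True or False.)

There are 6 plants in row 1.
There are 15 bamboo plants.
The claim requires 15 − 6 (= 9) to equal 10, which does not hold.

False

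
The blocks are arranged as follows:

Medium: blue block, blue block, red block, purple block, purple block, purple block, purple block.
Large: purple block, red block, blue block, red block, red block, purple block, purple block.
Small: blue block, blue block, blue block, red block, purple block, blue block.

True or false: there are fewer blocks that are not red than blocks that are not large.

False

blocks that are not red: 15.
blocks that are not large: 13.
The claim requires 15 < 13, which does not hold.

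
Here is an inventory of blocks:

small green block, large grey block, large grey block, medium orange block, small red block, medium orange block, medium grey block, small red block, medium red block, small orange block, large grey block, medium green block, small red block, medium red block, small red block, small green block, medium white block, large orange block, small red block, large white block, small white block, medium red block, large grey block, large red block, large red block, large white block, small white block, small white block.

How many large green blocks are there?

0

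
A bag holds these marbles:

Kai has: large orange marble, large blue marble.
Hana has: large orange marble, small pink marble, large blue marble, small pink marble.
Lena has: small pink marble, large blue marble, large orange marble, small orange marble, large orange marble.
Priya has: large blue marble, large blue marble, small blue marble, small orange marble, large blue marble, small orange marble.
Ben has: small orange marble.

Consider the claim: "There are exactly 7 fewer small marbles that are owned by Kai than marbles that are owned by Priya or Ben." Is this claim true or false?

Count of small marbles owned by Kai: 0.
Count of marbles owned by Priya or Ben: 7.
The claim requires 7 − 0 (= 7) to equal 7, which holds.

True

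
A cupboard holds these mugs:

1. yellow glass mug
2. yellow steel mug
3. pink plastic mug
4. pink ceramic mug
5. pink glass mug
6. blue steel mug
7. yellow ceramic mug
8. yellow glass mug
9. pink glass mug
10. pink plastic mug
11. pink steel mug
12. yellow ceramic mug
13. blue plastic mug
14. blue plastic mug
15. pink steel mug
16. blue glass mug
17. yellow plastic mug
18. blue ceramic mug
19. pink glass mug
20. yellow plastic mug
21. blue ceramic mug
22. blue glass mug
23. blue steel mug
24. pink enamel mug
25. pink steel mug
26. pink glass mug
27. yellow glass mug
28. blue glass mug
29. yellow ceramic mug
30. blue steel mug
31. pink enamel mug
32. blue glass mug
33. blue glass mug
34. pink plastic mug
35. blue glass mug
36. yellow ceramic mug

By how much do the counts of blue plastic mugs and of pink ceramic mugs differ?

blue plastic mugs: 2. pink ceramic mugs: 1.
|2 − 1| = 2 − 1 = 1.

1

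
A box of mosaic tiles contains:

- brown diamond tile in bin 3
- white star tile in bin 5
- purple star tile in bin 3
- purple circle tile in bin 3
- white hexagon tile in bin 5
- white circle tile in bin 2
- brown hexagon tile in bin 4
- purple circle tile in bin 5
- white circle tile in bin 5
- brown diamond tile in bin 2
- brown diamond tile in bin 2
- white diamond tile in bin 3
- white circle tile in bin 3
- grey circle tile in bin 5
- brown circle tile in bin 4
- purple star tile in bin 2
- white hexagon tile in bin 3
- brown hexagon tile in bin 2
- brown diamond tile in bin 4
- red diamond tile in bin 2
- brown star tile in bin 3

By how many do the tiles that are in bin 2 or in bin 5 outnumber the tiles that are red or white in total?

tiles in bin 2 or in bin 5: 11.
tiles that are red or white: 8.
11 − 8 = 3.

3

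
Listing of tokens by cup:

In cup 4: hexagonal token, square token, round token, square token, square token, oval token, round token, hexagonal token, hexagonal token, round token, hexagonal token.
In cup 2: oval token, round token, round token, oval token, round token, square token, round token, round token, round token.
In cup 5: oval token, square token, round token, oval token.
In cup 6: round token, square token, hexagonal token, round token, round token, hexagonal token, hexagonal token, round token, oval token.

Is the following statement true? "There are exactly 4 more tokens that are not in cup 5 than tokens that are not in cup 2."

|tokens that are not in cup 5| = 29.
|tokens that are not in cup 2| = 24.
The claim requires 29 − 24 (= 5) to equal 4, which does not hold.

False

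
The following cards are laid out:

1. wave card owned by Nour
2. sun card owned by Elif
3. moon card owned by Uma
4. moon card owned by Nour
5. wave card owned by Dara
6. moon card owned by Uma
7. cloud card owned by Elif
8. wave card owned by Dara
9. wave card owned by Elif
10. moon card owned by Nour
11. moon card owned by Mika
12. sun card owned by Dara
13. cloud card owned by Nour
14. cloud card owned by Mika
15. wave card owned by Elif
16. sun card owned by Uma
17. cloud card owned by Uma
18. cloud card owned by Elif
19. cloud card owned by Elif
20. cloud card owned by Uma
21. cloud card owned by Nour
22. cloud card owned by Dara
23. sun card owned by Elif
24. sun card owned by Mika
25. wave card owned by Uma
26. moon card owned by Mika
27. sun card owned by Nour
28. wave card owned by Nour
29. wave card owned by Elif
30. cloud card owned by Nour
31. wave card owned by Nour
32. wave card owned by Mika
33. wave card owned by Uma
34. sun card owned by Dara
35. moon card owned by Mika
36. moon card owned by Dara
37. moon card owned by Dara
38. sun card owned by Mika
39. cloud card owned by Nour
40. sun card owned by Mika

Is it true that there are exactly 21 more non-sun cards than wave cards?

non-sun cards: 31.
wave cards: 11.
The claim requires 31 − 11 (= 20) to equal 21, which does not hold.

False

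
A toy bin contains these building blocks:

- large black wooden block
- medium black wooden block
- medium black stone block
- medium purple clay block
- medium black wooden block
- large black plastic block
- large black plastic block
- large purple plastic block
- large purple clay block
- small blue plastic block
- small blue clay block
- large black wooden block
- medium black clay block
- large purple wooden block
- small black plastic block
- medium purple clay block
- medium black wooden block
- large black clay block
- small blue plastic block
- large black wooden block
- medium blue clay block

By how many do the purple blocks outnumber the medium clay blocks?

1

purple blocks: 5.
medium clay blocks: 4.
5 − 4 = 1.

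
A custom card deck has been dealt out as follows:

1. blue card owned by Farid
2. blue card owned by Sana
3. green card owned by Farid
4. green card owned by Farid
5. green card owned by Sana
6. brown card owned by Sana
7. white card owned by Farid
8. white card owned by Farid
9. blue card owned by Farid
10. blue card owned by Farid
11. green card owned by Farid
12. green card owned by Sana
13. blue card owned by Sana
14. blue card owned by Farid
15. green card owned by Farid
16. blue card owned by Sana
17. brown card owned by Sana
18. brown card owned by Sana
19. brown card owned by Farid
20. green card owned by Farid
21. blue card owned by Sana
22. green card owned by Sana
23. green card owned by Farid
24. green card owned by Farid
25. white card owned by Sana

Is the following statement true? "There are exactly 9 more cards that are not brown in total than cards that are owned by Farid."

cards that are not brown: 21.
cards owned by Farid: 14.
The claim requires 21 − 14 (= 7) to equal 9, which does not hold.

False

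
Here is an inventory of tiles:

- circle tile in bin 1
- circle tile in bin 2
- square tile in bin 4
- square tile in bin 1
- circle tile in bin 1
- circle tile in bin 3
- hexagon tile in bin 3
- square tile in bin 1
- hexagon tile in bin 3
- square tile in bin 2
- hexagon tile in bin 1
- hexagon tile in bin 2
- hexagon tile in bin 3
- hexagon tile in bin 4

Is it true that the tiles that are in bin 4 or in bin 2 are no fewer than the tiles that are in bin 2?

True

|tiles in bin 4 or in bin 2| = 5.
|tiles in bin 2| = 3.
The claim requires 5 ≥ 3, which holds.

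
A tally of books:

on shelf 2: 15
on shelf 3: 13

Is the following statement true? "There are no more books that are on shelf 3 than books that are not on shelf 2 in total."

|books on shelf 3| = 13.
|books that are not on shelf 2| = 13.
The claim requires 13 ≤ 13, which holds.

True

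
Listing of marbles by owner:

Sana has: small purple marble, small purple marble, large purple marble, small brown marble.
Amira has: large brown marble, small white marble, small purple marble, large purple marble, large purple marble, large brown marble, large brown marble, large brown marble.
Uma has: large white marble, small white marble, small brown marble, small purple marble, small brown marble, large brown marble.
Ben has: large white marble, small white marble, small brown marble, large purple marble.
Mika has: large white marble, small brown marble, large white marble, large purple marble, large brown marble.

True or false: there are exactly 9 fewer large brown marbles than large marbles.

True

There are 6 large brown marbles.
There are 15 large marbles.
The claim requires 15 − 6 (= 9) to equal 9, which holds.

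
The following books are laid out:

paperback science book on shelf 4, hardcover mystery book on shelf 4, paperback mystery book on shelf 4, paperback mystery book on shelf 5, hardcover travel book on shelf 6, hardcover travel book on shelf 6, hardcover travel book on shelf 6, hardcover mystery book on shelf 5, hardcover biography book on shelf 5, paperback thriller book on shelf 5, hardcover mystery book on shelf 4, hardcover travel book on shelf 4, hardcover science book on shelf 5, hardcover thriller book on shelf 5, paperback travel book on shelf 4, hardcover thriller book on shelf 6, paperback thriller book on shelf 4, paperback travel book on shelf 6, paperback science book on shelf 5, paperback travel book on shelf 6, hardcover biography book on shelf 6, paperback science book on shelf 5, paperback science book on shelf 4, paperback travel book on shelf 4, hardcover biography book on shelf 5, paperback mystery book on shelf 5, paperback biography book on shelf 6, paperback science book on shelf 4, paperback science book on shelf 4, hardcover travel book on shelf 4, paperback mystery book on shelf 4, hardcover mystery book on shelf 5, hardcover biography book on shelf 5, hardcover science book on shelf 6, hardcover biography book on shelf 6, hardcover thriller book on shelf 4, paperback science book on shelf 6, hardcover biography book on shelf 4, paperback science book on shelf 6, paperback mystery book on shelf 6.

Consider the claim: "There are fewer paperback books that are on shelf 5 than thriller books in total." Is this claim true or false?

paperback books on shelf 5: 5.
thriller books: 5.
The claim requires 5 < 5, which does not hold.

False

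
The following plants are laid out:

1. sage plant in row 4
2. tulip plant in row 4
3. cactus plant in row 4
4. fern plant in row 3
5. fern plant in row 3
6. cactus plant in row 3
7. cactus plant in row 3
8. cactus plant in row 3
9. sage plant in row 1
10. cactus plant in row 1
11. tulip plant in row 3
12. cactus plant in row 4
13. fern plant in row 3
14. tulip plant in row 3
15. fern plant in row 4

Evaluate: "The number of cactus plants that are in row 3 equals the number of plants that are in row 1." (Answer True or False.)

False

There are 3 cactus plants in row 3.
There are 2 plants in row 1.
The claim requires 3 = 2, which does not hold.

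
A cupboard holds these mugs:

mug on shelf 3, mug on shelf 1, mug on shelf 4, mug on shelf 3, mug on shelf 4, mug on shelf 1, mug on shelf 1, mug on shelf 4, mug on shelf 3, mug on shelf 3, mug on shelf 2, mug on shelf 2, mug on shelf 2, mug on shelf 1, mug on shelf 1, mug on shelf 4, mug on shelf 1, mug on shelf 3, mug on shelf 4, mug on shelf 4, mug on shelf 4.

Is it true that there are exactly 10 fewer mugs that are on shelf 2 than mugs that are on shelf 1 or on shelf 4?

True

|mugs on shelf 2| = 3.
|mugs on shelf 1 or on shelf 4| = 13.
The claim requires 13 − 3 (= 10) to equal 10, which holds.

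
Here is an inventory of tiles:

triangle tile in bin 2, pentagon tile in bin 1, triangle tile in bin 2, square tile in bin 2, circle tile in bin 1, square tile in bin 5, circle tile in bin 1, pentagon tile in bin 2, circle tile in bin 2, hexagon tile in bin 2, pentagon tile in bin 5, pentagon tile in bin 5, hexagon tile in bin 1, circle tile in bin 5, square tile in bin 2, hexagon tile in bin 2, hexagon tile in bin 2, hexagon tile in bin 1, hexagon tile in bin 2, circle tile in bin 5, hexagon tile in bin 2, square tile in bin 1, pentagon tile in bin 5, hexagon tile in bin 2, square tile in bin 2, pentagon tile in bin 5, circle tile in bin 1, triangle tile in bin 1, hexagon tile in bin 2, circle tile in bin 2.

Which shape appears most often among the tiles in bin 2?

hexagon

Counts by shape (restricted to tiles in bin 2): hexagon 7, square 3, triangle 2, circle 2, pentagon 1.
The maximum is 7, held uniquely by hexagon.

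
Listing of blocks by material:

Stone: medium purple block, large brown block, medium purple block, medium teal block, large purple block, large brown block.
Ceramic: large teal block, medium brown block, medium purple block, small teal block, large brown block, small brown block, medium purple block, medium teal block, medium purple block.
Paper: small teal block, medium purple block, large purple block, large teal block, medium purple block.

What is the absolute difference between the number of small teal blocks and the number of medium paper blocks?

small teal blocks: 2. medium paper blocks: 2.
|2 − 2| = 2 − 2 = 0.

0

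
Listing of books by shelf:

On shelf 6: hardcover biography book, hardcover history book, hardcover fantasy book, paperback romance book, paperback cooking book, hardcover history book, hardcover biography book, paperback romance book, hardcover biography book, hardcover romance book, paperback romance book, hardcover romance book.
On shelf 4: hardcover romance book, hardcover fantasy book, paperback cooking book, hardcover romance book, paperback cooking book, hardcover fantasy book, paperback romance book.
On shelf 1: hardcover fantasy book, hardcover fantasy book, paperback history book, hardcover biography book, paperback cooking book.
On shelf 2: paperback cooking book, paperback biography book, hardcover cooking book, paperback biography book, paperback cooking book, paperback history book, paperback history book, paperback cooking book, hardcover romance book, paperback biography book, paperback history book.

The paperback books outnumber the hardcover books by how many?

1

paperback books: 18.
hardcover books: 17.
18 − 17 = 1.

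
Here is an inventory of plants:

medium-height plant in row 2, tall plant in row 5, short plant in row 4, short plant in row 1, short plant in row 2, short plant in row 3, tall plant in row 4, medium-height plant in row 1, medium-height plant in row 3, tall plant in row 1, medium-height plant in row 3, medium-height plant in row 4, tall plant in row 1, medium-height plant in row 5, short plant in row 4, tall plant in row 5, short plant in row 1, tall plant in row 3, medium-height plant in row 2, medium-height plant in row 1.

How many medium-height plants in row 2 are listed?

2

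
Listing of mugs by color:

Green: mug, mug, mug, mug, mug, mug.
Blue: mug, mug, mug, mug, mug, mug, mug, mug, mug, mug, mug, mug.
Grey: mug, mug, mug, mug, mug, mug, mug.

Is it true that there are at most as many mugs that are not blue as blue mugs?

False

|mugs that are not blue| = 13.
|blue mugs| = 12.
The claim requires 13 ≤ 12, which does not hold.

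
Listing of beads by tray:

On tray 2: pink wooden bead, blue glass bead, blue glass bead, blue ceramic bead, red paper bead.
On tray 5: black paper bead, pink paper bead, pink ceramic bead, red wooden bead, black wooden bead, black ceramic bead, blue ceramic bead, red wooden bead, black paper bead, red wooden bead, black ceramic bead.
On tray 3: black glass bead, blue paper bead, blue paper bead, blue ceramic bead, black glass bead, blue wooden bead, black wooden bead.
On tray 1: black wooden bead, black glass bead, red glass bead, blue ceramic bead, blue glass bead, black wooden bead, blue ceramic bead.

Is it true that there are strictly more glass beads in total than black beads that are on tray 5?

glass beads: 7.
black beads on tray 5: 5.
The claim requires 7 > 5, which holds.

True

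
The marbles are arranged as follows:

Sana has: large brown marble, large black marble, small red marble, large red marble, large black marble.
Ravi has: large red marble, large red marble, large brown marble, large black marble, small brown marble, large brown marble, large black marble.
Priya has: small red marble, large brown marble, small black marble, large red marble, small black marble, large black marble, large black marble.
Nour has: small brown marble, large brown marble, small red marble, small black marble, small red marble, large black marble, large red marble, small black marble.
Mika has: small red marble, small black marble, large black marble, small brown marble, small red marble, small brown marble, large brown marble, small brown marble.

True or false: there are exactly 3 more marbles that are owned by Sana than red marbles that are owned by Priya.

Count of marbles owned by Sana: 5.
Count of red marbles owned by Priya: 2.
The claim requires 5 − 2 (= 3) to equal 3, which holds.

True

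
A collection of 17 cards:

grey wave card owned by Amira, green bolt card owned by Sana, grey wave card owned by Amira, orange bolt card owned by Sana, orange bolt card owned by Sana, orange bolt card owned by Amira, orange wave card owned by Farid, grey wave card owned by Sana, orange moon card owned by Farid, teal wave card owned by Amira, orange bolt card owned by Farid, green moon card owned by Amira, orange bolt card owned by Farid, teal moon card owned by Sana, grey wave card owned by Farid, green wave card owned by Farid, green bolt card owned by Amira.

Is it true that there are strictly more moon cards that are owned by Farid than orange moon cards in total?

False

|moon cards owned by Farid| = 1.
|orange moon cards| = 1.
The claim requires 1 > 1, which does not hold.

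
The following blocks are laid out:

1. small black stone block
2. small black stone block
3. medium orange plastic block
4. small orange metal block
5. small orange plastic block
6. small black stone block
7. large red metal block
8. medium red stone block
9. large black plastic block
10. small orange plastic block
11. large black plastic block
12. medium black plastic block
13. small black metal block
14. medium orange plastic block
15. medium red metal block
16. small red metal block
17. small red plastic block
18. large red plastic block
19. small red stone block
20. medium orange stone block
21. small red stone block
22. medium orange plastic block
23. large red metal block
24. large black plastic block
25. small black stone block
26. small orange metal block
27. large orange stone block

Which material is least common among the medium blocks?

Counts by material (restricted to medium blocks): plastic 4, stone 2, metal 1.
The minimum is 1, held uniquely by metal.

metal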